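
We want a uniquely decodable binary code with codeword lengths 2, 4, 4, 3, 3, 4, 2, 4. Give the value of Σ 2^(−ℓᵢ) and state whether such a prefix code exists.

With common denominator 2^4 = 16: Σ 2^(−ℓᵢ) = 4/16 + 1/16 + 1/16 + 2/16 + 2/16 + 1/16 + 4/16 + 1/16 = 16/16 = 1.
Kraft's inequality requires Σ ≤ 1; here Σ = 1 ≤ 1, so such a prefix code exists.

1; yes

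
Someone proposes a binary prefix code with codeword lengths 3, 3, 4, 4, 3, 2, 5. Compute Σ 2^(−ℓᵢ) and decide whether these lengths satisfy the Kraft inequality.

With common denominator 2^5 = 32: Σ 2^(−ℓᵢ) = 4/32 + 4/32 + 2/32 + 2/32 + 4/32 + 8/32 + 1/32 = 25/32 = 0.78125.
Kraft's inequality requires Σ ≤ 1; here Σ = 0.78125 ≤ 1, so such a prefix code exists.

0.78125; yes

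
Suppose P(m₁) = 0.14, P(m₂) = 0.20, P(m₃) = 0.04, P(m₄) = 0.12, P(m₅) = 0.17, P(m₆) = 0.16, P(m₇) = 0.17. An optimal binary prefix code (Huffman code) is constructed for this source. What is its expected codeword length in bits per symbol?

2.79 bits/symbol

Repeatedly combine the two least-probable nodes; the expected code length is the sum of the merged weights.
merge 1/25 + 3/25 → 4/25
merge 7/50 + 4/25 → 3/10
merge 4/25 + 17/100 → 33/100
merge 17/100 + 1/5 → 37/100
merge 3/10 + 33/100 → 63/100
merge 37/100 + 63/100 → 1
L = 4/25 + 3/10 + 33/100 + 37/100 + 63/100 + 1 = 279/100 = 2.79 bits/symbol.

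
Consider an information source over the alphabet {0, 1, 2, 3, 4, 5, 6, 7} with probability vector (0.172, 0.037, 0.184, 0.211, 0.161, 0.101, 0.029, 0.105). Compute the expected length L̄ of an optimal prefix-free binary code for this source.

Repeatedly combine the two least-probable nodes; the expected code length is the sum of the merged weights.
merge 29/1000 + 37/1000 → 33/500
merge 33/500 + 101/1000 → 167/1000
merge 21/200 + 161/1000 → 133/500
merge 167/1000 + 43/250 → 339/1000
merge 23/125 + 211/1000 → 79/200
merge 133/500 + 339/1000 → 121/200
merge 79/200 + 121/200 → 1
L = 33/500 + 167/1000 + 133/500 + 339/1000 + 79/200 + 121/200 + 1 = 1419/500 = 2.838 bits/symbol.

2.838 bits/symbol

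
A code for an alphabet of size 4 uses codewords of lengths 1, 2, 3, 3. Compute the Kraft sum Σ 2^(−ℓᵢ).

1

With common denominator 2^3 = 8: Σ 2^(−ℓᵢ) = 4/8 + 2/8 + 1/8 + 1/8 = 8/8 = 1.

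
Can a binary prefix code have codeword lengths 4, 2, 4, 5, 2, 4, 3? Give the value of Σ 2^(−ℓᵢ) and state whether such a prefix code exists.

0.84375; yes

With common denominator 2^5 = 32: Σ 2^(−ℓᵢ) = 2/32 + 8/32 + 2/32 + 1/32 + 8/32 + 2/32 + 4/32 = 27/32 = 0.84375.
Kraft's inequality requires Σ ≤ 1; here Σ = 0.84375 ≤ 1, so such a prefix code exists.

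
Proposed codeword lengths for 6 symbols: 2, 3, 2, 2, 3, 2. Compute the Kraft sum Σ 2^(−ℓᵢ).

With common denominator 2^3 = 8: Σ 2^(−ℓᵢ) = 2/8 + 1/8 + 2/8 + 2/8 + 1/8 + 2/8 = 10/8 = 1.25.

1.25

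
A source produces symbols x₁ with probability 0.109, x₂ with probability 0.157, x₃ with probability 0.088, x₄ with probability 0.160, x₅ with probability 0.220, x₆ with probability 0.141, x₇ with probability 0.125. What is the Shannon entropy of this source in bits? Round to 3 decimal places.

H = −Σ pᵢ log₂ pᵢ.
−0.109·log₂(0.109) = 0.3485
−0.157·log₂(0.157) = 0.4194
−0.088·log₂(0.088) = 0.3086
−0.160·log₂(0.160) = 0.4230
−0.220·log₂(0.220) = 0.4806
−0.141·log₂(0.141) = 0.3985
−0.125·log₂(0.125) = 0.3750
Sum ≈ 2.7536 → 2.754 bits.

2.754 bits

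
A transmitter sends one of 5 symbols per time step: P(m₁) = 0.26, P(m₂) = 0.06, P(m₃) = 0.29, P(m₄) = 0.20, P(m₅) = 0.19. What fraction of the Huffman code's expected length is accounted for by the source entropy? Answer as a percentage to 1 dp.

Entropy H = −Σ p log₂ p ≈ 2.1863 bits.
Huffman merges: 3/50+19/100→1/4; 1/5+1/4→9/20; 13/50+29/100→11/20; 9/20+11/20→1. L = 9/4 ≈ 2.2500.
Efficiency = H/L = 2.1863/2.2500 = 97.2%.

97.2%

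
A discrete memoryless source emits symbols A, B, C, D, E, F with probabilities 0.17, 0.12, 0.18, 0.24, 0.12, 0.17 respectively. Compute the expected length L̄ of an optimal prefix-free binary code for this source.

Repeatedly combine the two least-probable nodes; the expected code length is the sum of the merged weights.
merge 3/25 + 3/25 → 6/25
merge 17/100 + 17/100 → 17/50
merge 9/50 + 6/25 → 21/50
merge 6/25 + 17/50 → 29/50
merge 21/50 + 29/50 → 1
L = 6/25 + 17/50 + 21/50 + 29/50 + 1 = 129/50 = 2.58 bits/symbol.

2.58 bits/symbol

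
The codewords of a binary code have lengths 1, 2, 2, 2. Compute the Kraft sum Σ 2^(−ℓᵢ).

With common denominator 2^2 = 4: Σ 2^(−ℓᵢ) = 2/4 + 1/4 + 1/4 + 1/4 = 5/4 = 1.25.

1.25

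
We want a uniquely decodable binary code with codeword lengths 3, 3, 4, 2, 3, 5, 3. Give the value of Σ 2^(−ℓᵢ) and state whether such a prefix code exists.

0.84375; yes

With common denominator 2^5 = 32: Σ 2^(−ℓᵢ) = 4/32 + 4/32 + 2/32 + 8/32 + 4/32 + 1/32 + 4/32 = 27/32 = 0.84375.
Kraft's inequality requires Σ ≤ 1; here Σ = 0.84375 ≤ 1, so such a prefix code exists.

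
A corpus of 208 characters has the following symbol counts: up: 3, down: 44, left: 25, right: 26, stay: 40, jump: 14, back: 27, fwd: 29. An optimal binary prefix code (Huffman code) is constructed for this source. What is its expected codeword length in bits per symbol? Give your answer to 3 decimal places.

Probabilities are the counts divided by 208.
Repeatedly combine the two least-probable nodes; the expected code length is the sum of the merged weights.
merge 3/208 + 7/104 → 17/208
merge 17/208 + 25/208 → 21/104
merge 1/8 + 27/208 → 53/208
merge 29/208 + 5/26 → 69/208
merge 21/104 + 11/52 → 43/104
merge 53/208 + 69/208 → 61/104
merge 43/104 + 61/104 → 1
L = 17/208 + 21/104 + 53/208 + 69/208 + 43/104 + 61/104 + 1 = 597/208 ≈ 2.870 bits/symbol.

2.870 bits/symbol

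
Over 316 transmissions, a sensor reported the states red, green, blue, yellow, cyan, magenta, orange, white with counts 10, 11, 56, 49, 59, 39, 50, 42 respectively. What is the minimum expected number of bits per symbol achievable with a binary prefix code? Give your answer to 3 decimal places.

2.880 bits/symbol

Probabilities are the counts divided by 316.
Repeatedly combine the two least-probable nodes; the expected code length is the sum of the merged weights.
merge 5/158 + 11/316 → 21/316
merge 21/316 + 39/316 → 15/79
merge 21/158 + 49/316 → 91/316
merge 25/158 + 14/79 → 53/158
merge 59/316 + 15/79 → 119/316
merge 91/316 + 53/158 → 197/316
merge 119/316 + 197/316 → 1
L = 21/316 + 15/79 + 91/316 + 53/158 + 119/316 + 197/316 + 1 = 455/158 ≈ 2.880 bits/symbol.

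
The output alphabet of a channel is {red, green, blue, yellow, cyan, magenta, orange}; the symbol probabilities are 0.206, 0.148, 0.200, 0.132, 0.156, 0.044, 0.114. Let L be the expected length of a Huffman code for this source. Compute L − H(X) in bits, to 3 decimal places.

Entropy H = −Σ p log₂ p ≈ 2.7010 bits.
Huffman merges: 11/250+57/500→79/500; 33/250+37/250→7/25; 39/250+79/500→157/500; 1/5+103/500→203/500; 7/25+157/500→297/500; 203/500+297/500→1. L = 344/125 ≈ 2.7520.
L − H = 2.7520 − 2.7010 = 0.051 bits.

0.051 bits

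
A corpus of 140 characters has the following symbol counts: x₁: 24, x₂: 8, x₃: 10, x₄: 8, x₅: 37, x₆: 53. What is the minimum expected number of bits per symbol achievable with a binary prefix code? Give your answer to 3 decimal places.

2.279 bits/symbol

Probabilities are the counts divided by 140.
Repeatedly combine the two least-probable nodes; the expected code length is the sum of the merged weights.
merge 2/35 + 2/35 → 4/35
merge 1/14 + 4/35 → 13/70
merge 6/35 + 13/70 → 5/14
merge 37/140 + 5/14 → 87/140
merge 53/140 + 87/140 → 1
L = 4/35 + 13/70 + 5/14 + 87/140 + 1 = 319/140 ≈ 2.279 bits/symbol.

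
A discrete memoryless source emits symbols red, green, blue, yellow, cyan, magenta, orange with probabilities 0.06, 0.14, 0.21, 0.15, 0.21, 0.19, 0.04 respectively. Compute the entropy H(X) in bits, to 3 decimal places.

2.638 bits

H = −Σ pᵢ log₂ pᵢ.
−0.06·log₂(0.06) = 0.2435
−0.14·log₂(0.14) = 0.3971
−0.21·log₂(0.21) = 0.4728
−0.15·log₂(0.15) = 0.4105
−0.21·log₂(0.21) = 0.4728
−0.19·log₂(0.19) = 0.4552
−0.04·log₂(0.04) = 0.1858
Sum ≈ 2.6378 → 2.638 bits.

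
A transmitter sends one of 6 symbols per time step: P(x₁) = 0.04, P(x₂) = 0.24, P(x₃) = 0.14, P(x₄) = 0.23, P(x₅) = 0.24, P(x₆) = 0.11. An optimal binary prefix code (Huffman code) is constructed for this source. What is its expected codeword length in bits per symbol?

Repeatedly combine the two least-probable nodes; the expected code length is the sum of the merged weights.
merge 1/25 + 11/100 → 3/20
merge 7/50 + 3/20 → 29/100
merge 23/100 + 6/25 → 47/100
merge 6/25 + 29/100 → 53/100
merge 47/100 + 53/100 → 1
L = 3/20 + 29/100 + 47/100 + 53/100 + 1 = 61/25 = 2.44 bits/symbol.

2.44 bits/symbol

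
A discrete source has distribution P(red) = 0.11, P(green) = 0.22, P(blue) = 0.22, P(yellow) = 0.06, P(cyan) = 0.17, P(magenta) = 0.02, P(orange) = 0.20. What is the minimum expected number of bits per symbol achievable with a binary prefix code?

Repeatedly combine the two least-probable nodes; the expected code length is the sum of the merged weights.
merge 1/50 + 3/50 → 2/25
merge 2/25 + 11/100 → 19/100
merge 17/100 + 19/100 → 9/25
merge 1/5 + 11/50 → 21/50
merge 11/50 + 9/25 → 29/50
merge 21/50 + 29/50 → 1
L = 2/25 + 19/100 + 9/25 + 21/50 + 29/50 + 1 = 263/100 = 2.63 bits/symbol.

2.63 bits/symbol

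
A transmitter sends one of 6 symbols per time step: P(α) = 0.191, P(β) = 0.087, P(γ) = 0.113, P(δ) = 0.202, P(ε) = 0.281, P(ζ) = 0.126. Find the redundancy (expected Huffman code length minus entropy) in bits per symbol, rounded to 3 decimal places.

0.042 bits

Entropy H = −Σ p log₂ p ≈ 2.4754 bits.
Huffman merges: 87/1000+113/1000→1/5; 63/500+191/1000→317/1000; 1/5+101/500→201/500; 281/1000+317/1000→299/500; 201/500+299/500→1. L = 2517/1000 ≈ 2.5170.
L − H = 2.5170 − 2.4754 = 0.042 bits.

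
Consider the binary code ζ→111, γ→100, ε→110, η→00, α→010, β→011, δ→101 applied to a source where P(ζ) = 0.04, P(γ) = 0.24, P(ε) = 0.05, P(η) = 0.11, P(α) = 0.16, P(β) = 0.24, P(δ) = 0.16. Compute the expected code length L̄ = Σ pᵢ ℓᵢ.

L̄ = Σ pᵢ·ℓᵢ = 0.04·3 + 0.24·3 + 0.05·3 + 0.11·2 + 0.16·3 + 0.24·3 + 0.16·3 = 2.89 bits/symbol.

2.89 bits/symbol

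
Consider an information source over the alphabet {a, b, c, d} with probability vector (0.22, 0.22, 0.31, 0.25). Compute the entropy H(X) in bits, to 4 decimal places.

H = −Σ pᵢ log₂ pᵢ.
−0.22·log₂(0.22) = 0.4806
−0.22·log₂(0.22) = 0.4806
−0.31·log₂(0.31) = 0.5238
−0.25·log₂(0.25) = 0.5000
Sum ≈ 1.9849 → 1.9849 bits.

1.9849 bits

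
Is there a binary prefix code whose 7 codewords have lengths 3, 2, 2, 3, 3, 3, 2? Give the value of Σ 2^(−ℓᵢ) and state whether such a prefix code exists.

1.25; no

With common denominator 2^3 = 8: Σ 2^(−ℓᵢ) = 1/8 + 2/8 + 2/8 + 1/8 + 1/8 + 1/8 + 2/8 = 10/8 = 1.25.
Kraft's inequality requires Σ ≤ 1; here Σ = 1.25 > 1, so no such prefix code exists.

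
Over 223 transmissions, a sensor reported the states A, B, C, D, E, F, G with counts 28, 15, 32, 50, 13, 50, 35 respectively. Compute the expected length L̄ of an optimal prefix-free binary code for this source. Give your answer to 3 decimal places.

Probabilities are the counts divided by 223.
Repeatedly combine the two least-probable nodes; the expected code length is the sum of the merged weights.
merge 13/223 + 15/223 → 28/223
merge 28/223 + 28/223 → 56/223
merge 32/223 + 35/223 → 67/223
merge 50/223 + 50/223 → 100/223
merge 56/223 + 67/223 → 123/223
merge 100/223 + 123/223 → 1
L = 28/223 + 56/223 + 67/223 + 100/223 + 123/223 + 1 = 597/223 ≈ 2.677 bits/symbol.

2.677 bits/symbol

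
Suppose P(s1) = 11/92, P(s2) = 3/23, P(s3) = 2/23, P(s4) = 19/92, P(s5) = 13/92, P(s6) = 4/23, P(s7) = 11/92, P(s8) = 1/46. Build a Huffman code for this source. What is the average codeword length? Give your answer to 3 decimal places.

2.902 bits/symbol

Repeatedly combine the two least-probable nodes; the expected code length is the sum of the merged weights.
merge 1/46 + 2/23 → 5/46
merge 5/46 + 11/92 → 21/92
merge 11/92 + 3/23 → 1/4
merge 13/92 + 4/23 → 29/92
merge 19/92 + 21/92 → 10/23
merge 1/4 + 29/92 → 13/23
merge 10/23 + 13/23 → 1
L = 5/46 + 21/92 + 1/4 + 29/92 + 10/23 + 13/23 + 1 = 267/92 ≈ 2.902 bits/symbol.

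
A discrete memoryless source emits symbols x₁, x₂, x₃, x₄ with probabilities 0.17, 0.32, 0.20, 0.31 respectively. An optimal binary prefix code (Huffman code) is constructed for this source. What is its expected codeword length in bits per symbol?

2 bits/symbol

Repeatedly combine the two least-probable nodes; the expected code length is the sum of the merged weights.
merge 17/100 + 1/5 → 37/100
merge 31/100 + 8/25 → 63/100
merge 37/100 + 63/100 → 1
L = 37/100 + 63/100 + 1 = 2 bits/symbol.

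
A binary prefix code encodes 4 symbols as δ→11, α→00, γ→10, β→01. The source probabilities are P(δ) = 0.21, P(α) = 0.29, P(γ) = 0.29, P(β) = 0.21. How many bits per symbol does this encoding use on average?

L̄ = Σ pᵢ·ℓᵢ = 0.21·2 + 0.29·2 + 0.29·2 + 0.21·2 = 2 bits/symbol.

2 bits/symbol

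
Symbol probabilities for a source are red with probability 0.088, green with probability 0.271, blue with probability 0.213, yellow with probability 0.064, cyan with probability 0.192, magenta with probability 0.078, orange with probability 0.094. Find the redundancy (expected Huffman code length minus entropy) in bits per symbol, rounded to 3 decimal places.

Entropy H = −Σ p log₂ p ≈ 2.6129 bits.
Huffman merges: 8/125+39/500→71/500; 11/125+47/500→91/500; 71/500+91/500→81/250; 24/125+213/1000→81/200; 271/1000+81/250→119/200; 81/200+119/200→1. L = 331/125 ≈ 2.6480.
L − H = 2.6480 − 2.6129 = 0.035 bits.

0.035 bits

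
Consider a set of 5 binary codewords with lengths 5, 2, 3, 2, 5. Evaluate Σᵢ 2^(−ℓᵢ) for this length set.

With common denominator 2^5 = 32: Σ 2^(−ℓᵢ) = 1/32 + 8/32 + 4/32 + 8/32 + 1/32 = 22/32 = 0.6875.

0.6875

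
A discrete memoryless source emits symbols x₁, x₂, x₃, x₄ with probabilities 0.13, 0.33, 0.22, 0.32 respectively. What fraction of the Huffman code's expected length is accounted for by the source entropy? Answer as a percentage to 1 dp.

95.9%

Entropy H = −Σ p log₂ p ≈ 1.9171 bits.
Huffman merges: 13/100+11/50→7/20; 8/25+33/100→13/20; 7/20+13/20→1. L = 2 ≈ 2.0000.
Efficiency = H/L = 1.9171/2.0000 = 95.9%.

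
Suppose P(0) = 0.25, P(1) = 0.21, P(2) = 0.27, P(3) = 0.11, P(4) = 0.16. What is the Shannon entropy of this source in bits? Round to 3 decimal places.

2.256 bits

H = −Σ pᵢ log₂ pᵢ.
−0.25·log₂(0.25) = 0.5000
−0.21·log₂(0.21) = 0.4728
−0.27·log₂(0.27) = 0.5100
−0.11·log₂(0.11) = 0.3503
−0.16·log₂(0.16) = 0.4230
Sum ≈ 2.2561 → 2.256 bits.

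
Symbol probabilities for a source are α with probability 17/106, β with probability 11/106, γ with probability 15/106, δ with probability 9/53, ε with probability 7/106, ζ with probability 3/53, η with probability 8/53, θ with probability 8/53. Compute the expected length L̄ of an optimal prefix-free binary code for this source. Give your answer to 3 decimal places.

2.953 bits/symbol

Repeatedly combine the two least-probable nodes; the expected code length is the sum of the merged weights.
merge 3/53 + 7/106 → 13/106
merge 11/106 + 13/106 → 12/53
merge 15/106 + 8/53 → 31/106
merge 8/53 + 17/106 → 33/106
merge 9/53 + 12/53 → 21/53
merge 31/106 + 33/106 → 32/53
merge 21/53 + 32/53 → 1
L = 13/106 + 12/53 + 31/106 + 33/106 + 21/53 + 32/53 + 1 = 313/106 ≈ 2.953 bits/symbol.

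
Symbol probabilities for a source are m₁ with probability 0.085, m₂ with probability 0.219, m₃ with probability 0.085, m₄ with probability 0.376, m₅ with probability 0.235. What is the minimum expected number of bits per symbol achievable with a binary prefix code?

Repeatedly combine the two least-probable nodes; the expected code length is the sum of the merged weights.
merge 17/200 + 17/200 → 17/100
merge 17/100 + 219/1000 → 389/1000
merge 47/200 + 47/125 → 611/1000
merge 389/1000 + 611/1000 → 1
L = 17/100 + 389/1000 + 611/1000 + 1 = 217/100 = 2.17 bits/symbol.

2.17 bits/symbol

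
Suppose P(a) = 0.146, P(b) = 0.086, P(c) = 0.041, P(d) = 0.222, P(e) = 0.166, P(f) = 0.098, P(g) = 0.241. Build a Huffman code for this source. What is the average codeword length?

2.664 bits/symbol

Repeatedly combine the two least-probable nodes; the expected code length is the sum of the merged weights.
merge 41/1000 + 43/500 → 127/1000
merge 49/500 + 127/1000 → 9/40
merge 73/500 + 83/500 → 39/125
merge 111/500 + 9/40 → 447/1000
merge 241/1000 + 39/125 → 553/1000
merge 447/1000 + 553/1000 → 1
L = 127/1000 + 9/40 + 39/125 + 447/1000 + 553/1000 + 1 = 333/125 = 2.664 bits/symbol.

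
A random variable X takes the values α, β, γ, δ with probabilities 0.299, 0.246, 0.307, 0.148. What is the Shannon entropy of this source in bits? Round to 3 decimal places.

1.949 bits

H = −Σ pᵢ log₂ pᵢ.
−0.299·log₂(0.299) = 0.5208
−0.246·log₂(0.246) = 0.4977
−0.307·log₂(0.307) = 0.5230
−0.148·log₂(0.148) = 0.4079
Sum ≈ 1.9495 → 1.949 bits.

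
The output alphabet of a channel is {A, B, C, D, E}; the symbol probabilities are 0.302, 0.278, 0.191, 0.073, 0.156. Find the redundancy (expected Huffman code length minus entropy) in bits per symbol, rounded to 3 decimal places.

Entropy H = −Σ p log₂ p ≈ 2.1851 bits.
Huffman merges: 73/1000+39/250→229/1000; 191/1000+229/1000→21/50; 139/500+151/500→29/50; 21/50+29/50→1. L = 2229/1000 ≈ 2.2290.
L − H = 2.2290 − 2.1851 = 0.044 bits.

0.044 bits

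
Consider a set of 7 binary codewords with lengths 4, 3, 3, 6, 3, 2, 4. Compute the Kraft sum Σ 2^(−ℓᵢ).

With common denominator 2^6 = 64: Σ 2^(−ℓᵢ) = 4/64 + 8/64 + 8/64 + 1/64 + 8/64 + 16/64 + 4/64 = 49/64 = 0.765625.

0.765625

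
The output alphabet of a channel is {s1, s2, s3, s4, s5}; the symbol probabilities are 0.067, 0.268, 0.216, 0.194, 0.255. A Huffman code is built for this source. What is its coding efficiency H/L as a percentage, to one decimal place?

97.7%

Entropy H = −Σ p log₂ p ≈ 2.2096 bits.
Huffman merges: 67/1000+97/500→261/1000; 27/125+51/200→471/1000; 261/1000+67/250→529/1000; 471/1000+529/1000→1. L = 2261/1000 ≈ 2.2610.
Efficiency = H/L = 2.2096/2.2610 = 97.7%.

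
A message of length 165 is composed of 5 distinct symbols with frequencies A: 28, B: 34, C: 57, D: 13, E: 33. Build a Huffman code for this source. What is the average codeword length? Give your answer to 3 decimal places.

2.248 bits/symbol

Probabilities are the counts divided by 165.
Repeatedly combine the two least-probable nodes; the expected code length is the sum of the merged weights.
merge 13/165 + 28/165 → 41/165
merge 1/5 + 34/165 → 67/165
merge 41/165 + 19/55 → 98/165
merge 67/165 + 98/165 → 1
L = 41/165 + 67/165 + 98/165 + 1 = 371/165 ≈ 2.248 bits/symbol.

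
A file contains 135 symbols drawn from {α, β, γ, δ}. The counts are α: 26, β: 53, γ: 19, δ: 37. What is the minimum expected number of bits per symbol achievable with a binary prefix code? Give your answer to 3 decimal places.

1.941 bits/symbol

Probabilities are the counts divided by 135.
Repeatedly combine the two least-probable nodes; the expected code length is the sum of the merged weights.
merge 19/135 + 26/135 → 1/3
merge 37/135 + 1/3 → 82/135
merge 53/135 + 82/135 → 1
L = 1/3 + 82/135 + 1 = 262/135 ≈ 1.941 bits/symbol.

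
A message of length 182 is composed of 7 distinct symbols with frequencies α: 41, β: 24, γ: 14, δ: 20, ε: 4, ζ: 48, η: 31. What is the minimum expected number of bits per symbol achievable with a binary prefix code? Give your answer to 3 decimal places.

2.610 bits/symbol

Probabilities are the counts divided by 182.
Repeatedly combine the two least-probable nodes; the expected code length is the sum of the merged weights.
merge 2/91 + 1/13 → 9/91
merge 9/91 + 10/91 → 19/91
merge 12/91 + 31/182 → 55/182
merge 19/91 + 41/182 → 79/182
merge 24/91 + 55/182 → 103/182
merge 79/182 + 103/182 → 1
L = 9/91 + 19/91 + 55/182 + 79/182 + 103/182 + 1 = 475/182 ≈ 2.610 bits/symbol.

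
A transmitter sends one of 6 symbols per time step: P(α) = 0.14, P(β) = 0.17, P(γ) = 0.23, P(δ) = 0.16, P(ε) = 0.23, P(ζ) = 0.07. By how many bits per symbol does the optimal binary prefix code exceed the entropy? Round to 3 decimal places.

0.041 bits

Entropy H = −Σ p log₂ p ≈ 2.4986 bits.
Huffman merges: 7/100+7/50→21/100; 4/25+17/100→33/100; 21/100+23/100→11/25; 23/100+33/100→14/25; 11/25+14/25→1. L = 127/50 ≈ 2.5400.
L − H = 2.5400 − 2.4986 = 0.041 bits.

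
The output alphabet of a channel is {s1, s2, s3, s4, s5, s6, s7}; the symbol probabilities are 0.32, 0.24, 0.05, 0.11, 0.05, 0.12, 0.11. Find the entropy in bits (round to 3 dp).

2.520 bits

H = −Σ pᵢ log₂ pᵢ.
−0.32·log₂(0.32) = 0.5260
−0.24·log₂(0.24) = 0.4941
−0.05·log₂(0.05) = 0.2161
−0.11·log₂(0.11) = 0.3503
−0.05·log₂(0.05) = 0.2161
−0.12·log₂(0.12) = 0.3671
−0.11·log₂(0.11) = 0.3503
Sum ≈ 2.5200 → 2.520 bits.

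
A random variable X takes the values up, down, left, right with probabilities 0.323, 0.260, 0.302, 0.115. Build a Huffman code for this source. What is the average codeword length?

2 bits/symbol

Repeatedly combine the two least-probable nodes; the expected code length is the sum of the merged weights.
merge 23/200 + 13/50 → 3/8
merge 151/500 + 323/1000 → 5/8
merge 3/8 + 5/8 → 1
L = 3/8 + 5/8 + 1 = 2 bits/symbol.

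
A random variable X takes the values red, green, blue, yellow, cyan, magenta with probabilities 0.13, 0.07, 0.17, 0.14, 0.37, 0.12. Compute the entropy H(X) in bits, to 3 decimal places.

2.381 bits

H = −Σ pᵢ log₂ pᵢ.
−0.13·log₂(0.13) = 0.3826
−0.07·log₂(0.07) = 0.2686
−0.17·log₂(0.17) = 0.4346
−0.14·log₂(0.14) = 0.3971
−0.37·log₂(0.37) = 0.5307
−0.12·log₂(0.12) = 0.3671
Sum ≈ 2.3807 → 2.381 bits.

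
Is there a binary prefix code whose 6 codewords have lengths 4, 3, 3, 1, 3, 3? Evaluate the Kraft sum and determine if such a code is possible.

1.0625; no

With common denominator 2^4 = 16: Σ 2^(−ℓᵢ) = 1/16 + 2/16 + 2/16 + 8/16 + 2/16 + 2/16 = 17/16 = 1.0625.
Kraft's inequality requires Σ ≤ 1; here Σ = 1.0625 > 1, so no such prefix code exists.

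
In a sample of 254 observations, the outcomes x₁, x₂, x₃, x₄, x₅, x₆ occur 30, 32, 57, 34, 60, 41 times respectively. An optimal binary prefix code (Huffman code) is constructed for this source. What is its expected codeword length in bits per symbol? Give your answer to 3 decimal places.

Probabilities are the counts divided by 254.
Repeatedly combine the two least-probable nodes; the expected code length is the sum of the merged weights.
merge 15/127 + 16/127 → 31/127
merge 17/127 + 41/254 → 75/254
merge 57/254 + 30/127 → 117/254
merge 31/127 + 75/254 → 137/254
merge 117/254 + 137/254 → 1
L = 31/127 + 75/254 + 117/254 + 137/254 + 1 = 645/254 ≈ 2.539 bits/symbol.

2.539 bits/symbol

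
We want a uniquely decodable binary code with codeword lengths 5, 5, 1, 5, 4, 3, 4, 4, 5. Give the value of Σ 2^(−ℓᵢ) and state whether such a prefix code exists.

0.9375; yes

With common denominator 2^5 = 32: Σ 2^(−ℓᵢ) = 1/32 + 1/32 + 16/32 + 1/32 + 2/32 + 4/32 + 2/32 + 2/32 + 1/32 = 30/32 = 0.9375.
Kraft's inequality requires Σ ≤ 1; here Σ = 0.9375 ≤ 1, so such a prefix code exists.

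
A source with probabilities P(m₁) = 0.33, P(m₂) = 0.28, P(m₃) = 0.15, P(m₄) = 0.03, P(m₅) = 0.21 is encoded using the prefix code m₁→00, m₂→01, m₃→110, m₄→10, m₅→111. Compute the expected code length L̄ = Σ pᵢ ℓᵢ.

L̄ = Σ pᵢ·ℓᵢ = 0.33·2 + 0.28·2 + 0.15·3 + 0.03·2 + 0.21·3 = 2.36 bits/symbol.

2.36 bits/symbol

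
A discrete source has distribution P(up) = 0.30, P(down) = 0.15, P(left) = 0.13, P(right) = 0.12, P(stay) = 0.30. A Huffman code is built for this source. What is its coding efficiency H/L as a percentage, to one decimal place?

97.9%

Entropy H = −Σ p log₂ p ≈ 2.2024 bits.
Huffman merges: 3/25+13/100→1/4; 3/20+1/4→2/5; 3/10+3/10→3/5; 2/5+3/5→1. L = 9/4 ≈ 2.2500.
Efficiency = H/L = 2.2024/2.2500 = 97.9%.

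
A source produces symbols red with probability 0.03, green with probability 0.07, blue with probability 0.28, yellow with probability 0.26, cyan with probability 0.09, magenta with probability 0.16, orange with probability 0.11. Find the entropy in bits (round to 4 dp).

2.5258 bits

H = −Σ pᵢ log₂ pᵢ.
−0.03·log₂(0.03) = 0.1518
−0.07·log₂(0.07) = 0.2686
−0.28·log₂(0.28) = 0.5142
−0.26·log₂(0.26) = 0.5053
−0.09·log₂(0.09) = 0.3127
−0.16·log₂(0.16) = 0.4230
−0.11·log₂(0.11) = 0.3503
Sum ≈ 2.5258 → 2.5258 bits.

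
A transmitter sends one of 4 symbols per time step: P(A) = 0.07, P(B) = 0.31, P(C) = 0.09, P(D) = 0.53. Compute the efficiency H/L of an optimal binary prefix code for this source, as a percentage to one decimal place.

97.6%

Entropy H = −Σ p log₂ p ≈ 1.5904 bits.
Huffman merges: 7/100+9/100→4/25; 4/25+31/100→47/100; 47/100+53/100→1. L = 163/100 ≈ 1.6300.
Efficiency = H/L = 1.5904/1.6300 = 97.6%.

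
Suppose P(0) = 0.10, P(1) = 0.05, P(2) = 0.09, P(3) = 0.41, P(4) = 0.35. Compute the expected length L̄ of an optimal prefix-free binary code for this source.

1.97 bits/symbol

Repeatedly combine the two least-probable nodes; the expected code length is the sum of the merged weights.
merge 1/20 + 9/100 → 7/50
merge 1/10 + 7/50 → 6/25
merge 6/25 + 7/20 → 59/100
merge 41/100 + 59/100 → 1
L = 7/50 + 6/25 + 59/100 + 1 = 197/100 = 1.97 bits/symbol.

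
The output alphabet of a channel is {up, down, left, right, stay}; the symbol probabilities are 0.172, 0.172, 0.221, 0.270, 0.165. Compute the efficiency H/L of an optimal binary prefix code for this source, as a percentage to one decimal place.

98.2%

Entropy H = −Σ p log₂ p ≈ 2.2938 bits.
Huffman merges: 33/200+43/250→337/1000; 43/250+221/1000→393/1000; 27/100+337/1000→607/1000; 393/1000+607/1000→1. L = 2337/1000 ≈ 2.3370.
Efficiency = H/L = 2.2938/2.3370 = 98.2%.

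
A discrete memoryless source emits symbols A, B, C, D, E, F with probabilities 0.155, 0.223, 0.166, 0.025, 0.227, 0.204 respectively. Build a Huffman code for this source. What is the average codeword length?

Repeatedly combine the two least-probable nodes; the expected code length is the sum of the merged weights.
merge 1/40 + 31/200 → 9/50
merge 83/500 + 9/50 → 173/500
merge 51/250 + 223/1000 → 427/1000
merge 227/1000 + 173/500 → 573/1000
merge 427/1000 + 573/1000 → 1
L = 9/50 + 173/500 + 427/1000 + 573/1000 + 1 = 1263/500 = 2.526 bits/symbol.

2.526 bits/symbol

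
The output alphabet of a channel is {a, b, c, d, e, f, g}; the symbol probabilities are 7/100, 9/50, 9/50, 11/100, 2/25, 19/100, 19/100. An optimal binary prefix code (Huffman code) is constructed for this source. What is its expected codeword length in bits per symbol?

Repeatedly combine the two least-probable nodes; the expected code length is the sum of the merged weights.
merge 7/100 + 2/25 → 3/20
merge 11/100 + 3/20 → 13/50
merge 9/50 + 9/50 → 9/25
merge 19/100 + 19/100 → 19/50
merge 13/50 + 9/25 → 31/50
merge 19/50 + 31/50 → 1
L = 3/20 + 13/50 + 9/25 + 19/50 + 31/50 + 1 = 277/100 = 2.77 bits/symbol.

2.77 bits/symbol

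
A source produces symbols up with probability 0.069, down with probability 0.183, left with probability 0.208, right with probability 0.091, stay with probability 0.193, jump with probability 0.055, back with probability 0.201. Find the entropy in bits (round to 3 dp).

2.654 bits

H = −Σ pᵢ log₂ pᵢ.
−0.069·log₂(0.069) = 0.2662
−0.183·log₂(0.183) = 0.4484
−0.208·log₂(0.208) = 0.4712
−0.091·log₂(0.091) = 0.3147
−0.193·log₂(0.193) = 0.4581
−0.055·log₂(0.055) = 0.2301
−0.201·log₂(0.201) = 0.4653
Sum ≈ 2.6538 → 2.654 bits.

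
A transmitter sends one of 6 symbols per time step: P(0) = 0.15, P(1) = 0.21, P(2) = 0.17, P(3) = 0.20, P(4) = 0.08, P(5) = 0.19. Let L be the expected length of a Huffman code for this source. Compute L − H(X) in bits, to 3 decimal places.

Entropy H = −Σ p log₂ p ≈ 2.5291 bits.
Huffman merges: 2/25+3/20→23/100; 17/100+19/100→9/25; 1/5+21/100→41/100; 23/100+9/25→59/100; 41/100+59/100→1. L = 259/100 ≈ 2.5900.
L − H = 2.5900 − 2.5291 = 0.061 bits.

0.061 bits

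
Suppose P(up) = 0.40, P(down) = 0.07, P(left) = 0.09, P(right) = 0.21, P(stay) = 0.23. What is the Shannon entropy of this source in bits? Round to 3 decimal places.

2.070 bits

H = −Σ pᵢ log₂ pᵢ.
−0.40·log₂(0.40) = 0.5288
−0.07·log₂(0.07) = 0.2686
−0.09·log₂(0.09) = 0.3127
−0.21·log₂(0.21) = 0.4728
−0.23·log₂(0.23) = 0.4877
Sum ≈ 2.0705 → 2.070 bits.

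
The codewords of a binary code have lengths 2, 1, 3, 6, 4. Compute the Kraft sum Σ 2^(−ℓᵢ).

With common denominator 2^6 = 64: Σ 2^(−ℓᵢ) = 16/64 + 32/64 + 8/64 + 1/64 + 4/64 = 61/64 = 0.953125.

0.953125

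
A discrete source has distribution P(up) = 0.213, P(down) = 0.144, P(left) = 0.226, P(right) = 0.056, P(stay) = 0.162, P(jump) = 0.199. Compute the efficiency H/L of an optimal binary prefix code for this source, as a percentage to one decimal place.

Entropy H = −Σ p log₂ p ≈ 2.4845 bits.
Huffman merges: 7/125+18/125→1/5; 81/500+199/1000→361/1000; 1/5+213/1000→413/1000; 113/500+361/1000→587/1000; 413/1000+587/1000→1. L = 2561/1000 ≈ 2.5610.
Efficiency = H/L = 2.4845/2.5610 = 97.0%.

97.0%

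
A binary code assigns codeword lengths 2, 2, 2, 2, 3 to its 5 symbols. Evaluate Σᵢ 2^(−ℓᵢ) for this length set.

1.125

With common denominator 2^3 = 8: Σ 2^(−ℓᵢ) = 2/8 + 2/8 + 2/8 + 2/8 + 1/8 = 9/8 = 1.125.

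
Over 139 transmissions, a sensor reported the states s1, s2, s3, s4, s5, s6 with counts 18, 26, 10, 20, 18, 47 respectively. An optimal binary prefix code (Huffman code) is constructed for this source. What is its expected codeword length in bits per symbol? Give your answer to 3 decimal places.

2.475 bits/symbol

Probabilities are the counts divided by 139.
Repeatedly combine the two least-probable nodes; the expected code length is the sum of the merged weights.
merge 10/139 + 18/139 → 28/139
merge 18/139 + 20/139 → 38/139
merge 26/139 + 28/139 → 54/139
merge 38/139 + 47/139 → 85/139
merge 54/139 + 85/139 → 1
L = 28/139 + 38/139 + 54/139 + 85/139 + 1 = 344/139 ≈ 2.475 bits/symbol.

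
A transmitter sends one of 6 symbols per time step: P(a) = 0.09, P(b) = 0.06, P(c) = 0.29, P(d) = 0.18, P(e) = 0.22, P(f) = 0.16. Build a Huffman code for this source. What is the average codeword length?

2.46 bits/symbol

Repeatedly combine the two least-probable nodes; the expected code length is the sum of the merged weights.
merge 3/50 + 9/100 → 3/20
merge 3/20 + 4/25 → 31/100
merge 9/50 + 11/50 → 2/5
merge 29/100 + 31/100 → 3/5
merge 2/5 + 3/5 → 1
L = 3/20 + 31/100 + 2/5 + 3/5 + 1 = 123/50 = 2.46 bits/symbol.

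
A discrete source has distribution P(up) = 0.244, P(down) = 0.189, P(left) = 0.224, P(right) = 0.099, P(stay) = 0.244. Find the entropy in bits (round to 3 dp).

H = −Σ pᵢ log₂ pᵢ.
−0.244·log₂(0.244) = 0.4966
−0.189·log₂(0.189) = 0.4543
−0.224·log₂(0.224) = 0.4835
−0.099·log₂(0.099) = 0.3303
−0.244·log₂(0.244) = 0.4966
Sum ≈ 2.2612 → 2.261 bits.

2.261 bits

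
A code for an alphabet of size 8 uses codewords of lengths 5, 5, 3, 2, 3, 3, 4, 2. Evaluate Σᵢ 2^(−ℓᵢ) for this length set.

With common denominator 2^5 = 32: Σ 2^(−ℓᵢ) = 1/32 + 1/32 + 4/32 + 8/32 + 4/32 + 4/32 + 2/32 + 8/32 = 32/32 = 1.

1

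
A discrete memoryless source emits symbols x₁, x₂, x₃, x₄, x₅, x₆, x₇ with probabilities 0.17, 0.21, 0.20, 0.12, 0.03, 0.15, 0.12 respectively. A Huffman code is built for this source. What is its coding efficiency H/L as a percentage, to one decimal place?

Entropy H = −Σ p log₂ p ≈ 2.6682 bits.
Huffman merges: 3/100+3/25→3/20; 3/25+3/20→27/100; 3/20+17/100→8/25; 1/5+21/100→41/100; 27/100+8/25→59/100; 41/100+59/100→1. L = 137/50 ≈ 2.7400.
Efficiency = H/L = 2.6682/2.7400 = 97.4%.

97.4%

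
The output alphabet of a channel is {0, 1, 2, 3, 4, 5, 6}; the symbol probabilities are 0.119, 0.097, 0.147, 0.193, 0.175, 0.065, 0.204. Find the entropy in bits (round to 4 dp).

H = −Σ pᵢ log₂ pᵢ.
−0.119·log₂(0.119) = 0.3654
−0.097·log₂(0.097) = 0.3265
−0.147·log₂(0.147) = 0.4066
−0.193·log₂(0.193) = 0.4581
−0.175·log₂(0.175) = 0.4401
−0.065·log₂(0.065) = 0.2563
−0.204·log₂(0.204) = 0.4678
Sum ≈ 2.7208 → 2.7208 bits.

2.7208 bits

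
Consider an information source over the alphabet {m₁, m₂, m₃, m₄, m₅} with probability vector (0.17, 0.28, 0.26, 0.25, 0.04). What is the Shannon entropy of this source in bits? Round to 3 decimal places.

H = −Σ pᵢ log₂ pᵢ.
−0.17·log₂(0.17) = 0.4346
−0.28·log₂(0.28) = 0.5142
−0.26·log₂(0.26) = 0.5053
−0.25·log₂(0.25) = 0.5000
−0.04·log₂(0.04) = 0.1858
Sum ≈ 2.1398 → 2.140 bits.

2.140 bits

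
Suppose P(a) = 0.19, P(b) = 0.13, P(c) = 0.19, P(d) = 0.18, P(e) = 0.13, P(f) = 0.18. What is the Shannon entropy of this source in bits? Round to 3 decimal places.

2.566 bits

H = −Σ pᵢ log₂ pᵢ.
−0.19·log₂(0.19) = 0.4552
−0.13·log₂(0.13) = 0.3826
−0.19·log₂(0.19) = 0.4552
−0.18·log₂(0.18) = 0.4453
−0.13·log₂(0.13) = 0.3826
−0.18·log₂(0.18) = 0.4453
Sum ≈ 2.5664 → 2.566 bits.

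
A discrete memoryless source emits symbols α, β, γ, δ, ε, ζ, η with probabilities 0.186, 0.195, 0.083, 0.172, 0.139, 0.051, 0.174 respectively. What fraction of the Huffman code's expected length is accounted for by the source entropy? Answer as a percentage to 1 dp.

Entropy H = −Σ p log₂ p ≈ 2.6997 bits.
Huffman merges: 51/1000+83/1000→67/500; 67/500+139/1000→273/1000; 43/250+87/500→173/500; 93/500+39/200→381/1000; 273/1000+173/500→619/1000; 381/1000+619/1000→1. L = 2753/1000 ≈ 2.7530.
Efficiency = H/L = 2.6997/2.7530 = 98.1%.

98.1%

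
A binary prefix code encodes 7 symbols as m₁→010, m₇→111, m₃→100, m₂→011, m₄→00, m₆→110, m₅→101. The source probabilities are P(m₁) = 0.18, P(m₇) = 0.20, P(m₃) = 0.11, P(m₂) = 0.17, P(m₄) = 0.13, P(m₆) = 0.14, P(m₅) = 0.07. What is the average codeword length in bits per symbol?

2.87 bits/symbol

L̄ = Σ pᵢ·ℓᵢ = 0.18·3 + 0.20·3 + 0.11·3 + 0.17·3 + 0.13·2 + 0.14·3 + 0.07·3 = 2.87 bits/symbol.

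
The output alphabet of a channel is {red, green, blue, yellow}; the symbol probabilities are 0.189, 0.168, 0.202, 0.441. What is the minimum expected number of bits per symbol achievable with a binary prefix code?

1.916 bits/symbol

Repeatedly combine the two least-probable nodes; the expected code length is the sum of the merged weights.
merge 21/125 + 189/1000 → 357/1000
merge 101/500 + 357/1000 → 559/1000
merge 441/1000 + 559/1000 → 1
L = 357/1000 + 559/1000 + 1 = 479/250 = 1.916 bits/symbol.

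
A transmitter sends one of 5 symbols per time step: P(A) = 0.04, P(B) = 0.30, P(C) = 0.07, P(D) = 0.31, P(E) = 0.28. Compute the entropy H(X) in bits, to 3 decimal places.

2.013 bits

H = −Σ pᵢ log₂ pᵢ.
−0.04·log₂(0.04) = 0.1858
−0.30·log₂(0.30) = 0.5211
−0.07·log₂(0.07) = 0.2686
−0.31·log₂(0.31) = 0.5238
−0.28·log₂(0.28) = 0.5142
Sum ≈ 2.0134 → 2.013 bits.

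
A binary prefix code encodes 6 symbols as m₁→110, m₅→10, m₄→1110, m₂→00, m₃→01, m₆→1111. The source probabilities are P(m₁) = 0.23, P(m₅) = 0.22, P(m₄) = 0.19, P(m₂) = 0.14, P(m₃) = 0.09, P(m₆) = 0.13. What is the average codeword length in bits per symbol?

L̄ = Σ pᵢ·ℓᵢ = 0.23·3 + 0.22·2 + 0.19·4 + 0.14·2 + 0.09·2 + 0.13·4 = 2.87 bits/symbol.

2.87 bits/symbol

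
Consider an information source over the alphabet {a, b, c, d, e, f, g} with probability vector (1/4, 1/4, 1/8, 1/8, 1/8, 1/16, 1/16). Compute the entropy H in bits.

2.625 bits

Each probability is a power of 1/2, so log₂(1/p) is an integer.
H = Σ p·log₂(1/p) = 1/4·2 + 1/4·2 + 1/8·3 + 1/8·3 + 1/8·3 + 1/16·4 + 1/16·4 = 2.625 bits.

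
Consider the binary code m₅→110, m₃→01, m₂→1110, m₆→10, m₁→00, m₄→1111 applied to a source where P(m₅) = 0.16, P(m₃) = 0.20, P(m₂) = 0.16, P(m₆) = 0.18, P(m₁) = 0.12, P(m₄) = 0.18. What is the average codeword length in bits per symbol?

2.84 bits/symbol

L̄ = Σ pᵢ·ℓᵢ = 0.16·3 + 0.20·2 + 0.16·4 + 0.18·2 + 0.12·2 + 0.18·4 = 2.84 bits/symbol.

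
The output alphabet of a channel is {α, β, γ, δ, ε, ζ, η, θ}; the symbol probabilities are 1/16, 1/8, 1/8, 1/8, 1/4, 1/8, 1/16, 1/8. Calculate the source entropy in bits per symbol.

2.875 bits

Each probability is a power of 1/2, so log₂(1/p) is an integer.
H = Σ p·log₂(1/p) = 1/16·4 + 1/8·3 + 1/8·3 + 1/8·3 + 1/4·2 + 1/8·3 + 1/16·4 + 1/8·3 = 2.875 bits.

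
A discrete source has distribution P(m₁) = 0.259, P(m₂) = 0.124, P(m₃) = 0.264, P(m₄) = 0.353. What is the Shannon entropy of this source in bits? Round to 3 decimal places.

1.916 bits

H = −Σ pᵢ log₂ pᵢ.
−0.259·log₂(0.259) = 0.5048
−0.124·log₂(0.124) = 0.3734
−0.264·log₂(0.264) = 0.5072
−0.353·log₂(0.353) = 0.5303
Sum ≈ 1.9158 → 1.916 bits.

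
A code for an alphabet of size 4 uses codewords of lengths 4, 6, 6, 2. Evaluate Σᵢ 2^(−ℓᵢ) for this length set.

0.34375

With common denominator 2^6 = 64: Σ 2^(−ℓᵢ) = 4/64 + 1/64 + 1/64 + 16/64 = 22/64 = 0.34375.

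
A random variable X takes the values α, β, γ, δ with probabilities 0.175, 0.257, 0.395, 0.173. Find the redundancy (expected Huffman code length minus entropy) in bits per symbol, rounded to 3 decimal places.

0.042 bits

Entropy H = −Σ p log₂ p ≈ 1.9110 bits.
Huffman merges: 173/1000+7/40→87/250; 257/1000+87/250→121/200; 79/200+121/200→1. L = 1953/1000 ≈ 1.9530.
L − H = 1.9530 − 1.9110 = 0.042 bits.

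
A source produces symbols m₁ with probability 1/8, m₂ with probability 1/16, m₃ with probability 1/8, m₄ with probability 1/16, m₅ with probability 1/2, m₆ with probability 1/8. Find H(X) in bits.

2.125 bits

Each probability is a power of 1/2, so log₂(1/p) is an integer.
H = Σ p·log₂(1/p) = 1/8·3 + 1/16·4 + 1/8·3 + 1/16·4 + 1/2·1 + 1/8·3 = 2.125 bits.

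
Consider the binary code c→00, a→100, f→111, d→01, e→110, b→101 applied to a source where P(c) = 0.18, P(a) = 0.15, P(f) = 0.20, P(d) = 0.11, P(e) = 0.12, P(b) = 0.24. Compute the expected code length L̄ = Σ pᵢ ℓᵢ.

2.71 bits/symbol

L̄ = Σ pᵢ·ℓᵢ = 0.18·2 + 0.15·3 + 0.20·3 + 0.11·2 + 0.12·3 + 0.24·3 = 2.71 bits/symbol.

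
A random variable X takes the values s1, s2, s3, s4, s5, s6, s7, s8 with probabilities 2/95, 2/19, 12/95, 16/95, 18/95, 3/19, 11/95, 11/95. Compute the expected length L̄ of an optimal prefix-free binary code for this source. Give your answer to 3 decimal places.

2.937 bits/symbol

Repeatedly combine the two least-probable nodes; the expected code length is the sum of the merged weights.
merge 2/95 + 2/19 → 12/95
merge 11/95 + 11/95 → 22/95
merge 12/95 + 12/95 → 24/95
merge 3/19 + 16/95 → 31/95
merge 18/95 + 22/95 → 8/19
merge 24/95 + 31/95 → 11/19
merge 8/19 + 11/19 → 1
L = 12/95 + 22/95 + 24/95 + 31/95 + 8/19 + 11/19 + 1 = 279/95 ≈ 2.937 bits/symbol.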